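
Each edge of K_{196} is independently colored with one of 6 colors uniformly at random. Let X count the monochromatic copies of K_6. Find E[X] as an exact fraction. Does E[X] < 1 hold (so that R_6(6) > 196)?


E[X] = C(196, 6) · 6^{1 − 15} = 72887293024 · 6^{−14} = 72887293024/78364164096.
As a reduced fraction: E[X] = 2277727907/2448880128 ≈ 0.9301100.
Is E[X] < 1? YES.
Since E[X] < 1, there exists a 6-coloring of K_{196} with no monochromatic K_6; hence R_6(6) > 196.

E[X] = 2277727907/2448880128 ≈ 0.9301100; E[X] < 1, so R_6(6) > 196.


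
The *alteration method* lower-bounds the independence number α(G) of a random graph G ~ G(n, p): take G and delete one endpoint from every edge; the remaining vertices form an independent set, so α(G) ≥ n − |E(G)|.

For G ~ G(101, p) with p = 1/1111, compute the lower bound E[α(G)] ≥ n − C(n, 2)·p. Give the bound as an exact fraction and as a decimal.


E[|E(G)|] = C(101, 2)·p = 5050 · (1/1111) = 50/11.
E[α(G)] ≥ n − E[|E(G)|] = 101 − 50/11 = 1061/11.
Numerically: ≈ 96.454545.
(This is only a lower bound; the true E[α(G)] may be larger.)

E[α(G)] ≥ 1061/11 ≈ 96.454545.


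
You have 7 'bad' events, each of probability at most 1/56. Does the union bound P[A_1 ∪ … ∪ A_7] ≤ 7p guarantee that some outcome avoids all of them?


Union bound: P[∪_{i=1}^{7} A_i] ≤ Σ_i P[A_i] ≤ 7·p = 7·(1/56) = 1/8.
Numerically: 1/8 ≈ 0.12500.
Is 1/8 < 1? YES.
Since P[∪ A_i] ≤ 1/8 < 1, the complement has P[∩ A_i^c] ≥ 1 − 1/8 = 7/8 > 0, so some outcome avoids every A_i.

7·p = 1/8 ≈ 0.12500; existence CERTIFIED by the union bound.


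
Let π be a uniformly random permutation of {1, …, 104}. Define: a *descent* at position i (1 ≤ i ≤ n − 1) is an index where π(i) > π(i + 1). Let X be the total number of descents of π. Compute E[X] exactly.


Write X = Σ X_I over i = 1, …, 103, with X_I the indicator of one descent.
There are 103 indicators.
For each fixed i, the pair (π(i), π(i+1)) is a uniformly random ordered pair of distinct values from {1, …, 104}; by symmetry P[π(i) > π(i+1)] = 1/2.
By linearity: E[X] = 103 · (1/2) = (104 − 1) · (1/2) = 103/2 ≈ 51.50000.

E[X] = 103/2 = 51.50000.


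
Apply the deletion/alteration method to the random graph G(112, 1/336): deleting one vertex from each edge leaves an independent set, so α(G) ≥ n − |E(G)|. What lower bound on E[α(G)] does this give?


E[|E(G)|] = C(112, 2)·p = 6216 · (1/336) = 37/2.
E[α(G)] ≥ n − E[|E(G)|] = 112 − 37/2 = 187/2.
Numerically: ≈ 93.50000.
(This is only a lower bound; the true E[α(G)] may be larger.)

E[α(G)] ≥ 187/2 ≈ 93.50000.


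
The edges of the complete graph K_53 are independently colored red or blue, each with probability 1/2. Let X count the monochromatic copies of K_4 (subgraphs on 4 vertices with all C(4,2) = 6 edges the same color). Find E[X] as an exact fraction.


Let X = Σ_S X_S over the C(53, 4) = 292825 subsets S of size 4, where X_S = 1 if the K_4 on S is monochromatic.
For a fixed S, the K_4 on S has C(4, 2) = 6 edges. P[all 6 edges red] = (1/2)^6, and likewise for blue, so P[monochromatic] = 2·(1/2)^6 = 2^{1 − 6} = 1/32.
Summing: E[X] = C(53, 4) · 2^{1 − 6} = 292825 · 1/32 = 292825/32.
Numerically: E[X] ≈ 9150.7812.

E[X] = C(53,4)·2^(1−C(4,2)) = 292825/32 ≈ 9150.7812.


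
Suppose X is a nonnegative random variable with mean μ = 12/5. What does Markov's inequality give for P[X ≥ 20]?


μ = E[X] = 12/5, a = 20.
Markov: P[X ≥ 20] ≤ μ/a = (12/5)/20 = 3/25.
Numerically: ≈ 0.12000.
(Since a = 20 > μ = 2.40000, the bound 3/25 is < 1 and informative.)

P[X ≥ 20] ≤ 3/25 ≈ 0.12000.


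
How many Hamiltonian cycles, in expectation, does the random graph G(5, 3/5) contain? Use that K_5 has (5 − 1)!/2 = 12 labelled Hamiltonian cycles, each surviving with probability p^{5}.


K_5 has (5 − 1)!/2 = 12 labelled Hamiltonian cycles.
For each such Hamiltonian cycle H, let X_H = 1 if all 5 edges of H are present in G. Then P[X_H = 1] = p^{5} = (3/5)^{5} = 243/3125.
By linearity: E[X] = Σ_H E[X_H] = 12 · p^{5} = 12 · 243/3125 = 2916/3125.
Numerically: E[X] ≈ 0.9331.

E[X] = 12 · (3/5)^{5} = 2916/3125 ≈ 0.9331.


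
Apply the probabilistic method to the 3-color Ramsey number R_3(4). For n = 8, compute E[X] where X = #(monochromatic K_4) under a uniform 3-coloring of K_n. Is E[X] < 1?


E[X] = C(8, 4) · 3^{1 − 6} = 70 · 3^{−5} = 70/243.
As a reduced fraction: E[X] = 70/243 ≈ 0.28807.
Is E[X] < 1? YES.
Since E[X] < 1, there exists a 3-coloring of K_{8} with no monochromatic K_4; hence R_3(4) > 8.

E[X] = 70/243 ≈ 0.28807; E[X] < 1, so R_3(4) > 8.


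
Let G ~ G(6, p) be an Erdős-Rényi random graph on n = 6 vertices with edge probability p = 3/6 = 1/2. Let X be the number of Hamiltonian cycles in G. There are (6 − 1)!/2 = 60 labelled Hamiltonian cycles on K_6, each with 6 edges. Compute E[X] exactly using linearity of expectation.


K_6 has (6 − 1)!/2 = 60 labelled Hamiltonian cycles.
For each such Hamiltonian cycle H, let X_H = 1 if all 6 edges of H are present in G. Then P[X_H = 1] = p^{6} = (1/2)^{6} = 1/64.
By linearity of expectation: E[X] = Σ_H E[X_H] = 60 · p^{6} = 60 · 1/64 = 15/16.
Numerically: E[X] ≈ 0.9375.

E[X] = 60 · (1/2)^{6} = 15/16 ≈ 0.9375.


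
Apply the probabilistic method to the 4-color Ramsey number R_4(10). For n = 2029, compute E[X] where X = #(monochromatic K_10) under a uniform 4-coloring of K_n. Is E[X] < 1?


E[X] = C(2029, 10) · 4^{1 − 45} = 318720800295355682059574310 · 4^{−44} = 318720800295355682059574310/309485009821345068724781056.
As a reduced fraction: E[X] = 159360400147677841029787155/154742504910672534362390528 ≈ 1.0298.
Is E[X] < 1? NO.
Since E[X] ≥ 1, the first-moment bound is inconclusive at n = 2029; it does NOT by itself certify R_4(10) > 2029.

E[X] = 159360400147677841029787155/154742504910672534362390528 ≈ 1.0298; E[X] ≥ 1; first-moment method inconclusive here.


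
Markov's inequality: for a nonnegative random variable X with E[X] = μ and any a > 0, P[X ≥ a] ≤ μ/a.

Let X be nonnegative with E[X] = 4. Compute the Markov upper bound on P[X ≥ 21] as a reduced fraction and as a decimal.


μ = E[X] = 4, a = 21.
Markov: P[X ≥ 21] ≤ μ/a = (4)/21 = 4/21.
Numerically: ≈ 0.190476.
(Since a = 21 > μ = 4.000000, the bound 4/21 is < 1 and informative.)

P[X ≥ 21] ≤ 4/21 ≈ 0.190476.


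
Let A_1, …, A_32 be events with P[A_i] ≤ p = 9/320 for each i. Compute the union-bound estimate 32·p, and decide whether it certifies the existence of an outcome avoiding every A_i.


Union bound: P[∪_{i=1}^{32} A_i] ≤ Σ_i P[A_i] ≤ 32·p = 32·(9/320) = 9/10.
Numerically: 9/10 ≈ 0.900.
Is 9/10 < 1? YES.
Since P[∪ A_i] ≤ 9/10 < 1, the complement has P[∩ A_i^c] ≥ 1 − 9/10 = 1/10 > 0, so some outcome avoids every A_i.

32·p = 9/10 ≈ 0.900; existence CERTIFIED by the union bound.


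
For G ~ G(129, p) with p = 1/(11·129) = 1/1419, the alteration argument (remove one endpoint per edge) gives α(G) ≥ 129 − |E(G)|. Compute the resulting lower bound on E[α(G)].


E[|E(G)|] = C(129, 2)·p = 8256 · (1/1419) = 64/11.
E[α(G)] ≥ n − E[|E(G)|] = 129 − 64/11 = 1355/11.
Numerically: ≈ 123.1818.
(This is only a lower bound; the true E[α(G)] may be larger.)

E[α(G)] ≥ 1355/11 ≈ 123.1818.


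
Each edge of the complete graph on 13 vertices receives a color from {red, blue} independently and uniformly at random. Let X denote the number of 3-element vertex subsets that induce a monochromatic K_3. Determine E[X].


Let X = Σ_S X_S over the C(13, 3) = 286 subsets S of size 3, where X_S = 1 if the K_3 on S is monochromatic.
For a fixed S, the K_3 on S has C(3, 2) = 3 edges. P[all 3 edges red] = (1/2)^3, and likewise for blue, so P[monochromatic] = 2·(1/2)^3 = 2^{1 − 3} = 1/4.
By linearity of expectation: E[X] = C(13, 3) · 2^{1 − 3} = 286 · 1/4 = 143/2.
Numerically: E[X] ≈ 71.50000.

E[X] = C(13,3)·2^(1−C(3,2)) = 143/2 ≈ 71.50000.


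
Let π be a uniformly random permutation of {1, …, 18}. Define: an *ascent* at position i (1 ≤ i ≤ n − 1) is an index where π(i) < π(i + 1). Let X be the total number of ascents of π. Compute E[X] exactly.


Write X = Σ X_I over i = 1, …, 17, with X_I the indicator of one ascent.
There are 17 indicators.
For each fixed i, the pair (π(i), π(i+1)) is a uniformly random ordered pair of distinct values from {1, …, 18}; by symmetry P[π(i) < π(i+1)] = 1/2.
By linearity: E[X] = 17 · (1/2) = (18 − 1) · (1/2) = 17/2 ≈ 8.500000.

E[X] = 17/2 = 8.500000.


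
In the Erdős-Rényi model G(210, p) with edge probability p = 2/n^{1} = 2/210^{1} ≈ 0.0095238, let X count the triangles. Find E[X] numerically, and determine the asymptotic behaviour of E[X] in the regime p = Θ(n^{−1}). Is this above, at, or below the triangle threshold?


Number of potential triangles: C(210, 3) = 1521520.
Each occurs with probability p³ ≈ (0.0095238)³ ≈ 8.6383760e-07.
By linearity: E[X] = C(210, 3)·p³ ≈ 1521520 · 8.6383760e-07 ≈ 1.31435.
Here α = 1, so p = 2/n is exactly at the triangle threshold p ~ 1/n. Asymptotically E[X] → c³/6 = 2³/6 = 4/3 ≈ 1.33333, a bounded constant. In this regime the triangle count is asymptotically Poisson(c³/6).

E[X] ≈ 1.31435; in regime p = Θ(1/n^{1}) E[X] stays bounded (at the triangle threshold p ~ 1/n).


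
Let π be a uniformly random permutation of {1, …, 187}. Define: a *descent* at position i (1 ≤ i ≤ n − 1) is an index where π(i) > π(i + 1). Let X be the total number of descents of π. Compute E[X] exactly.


Write X = Σ X_I over i = 1, …, 186, with X_I the indicator of one descent.
There are 186 indicators.
For each fixed i, the pair (π(i), π(i+1)) is a uniformly random ordered pair of distinct values from {1, …, 187}; by symmetry P[π(i) > π(i+1)] = 1/2.
By linearity: E[X] = 186 · (1/2) = (187 − 1) · (1/2) = 93 ≈ 93.000000.

E[X] = 93 = 93.000000.


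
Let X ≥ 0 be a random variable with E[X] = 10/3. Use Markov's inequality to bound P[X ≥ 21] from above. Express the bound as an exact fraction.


μ = E[X] = 10/3, a = 21.
Markov: P[X ≥ 21] ≤ μ/a = (10/3)/21 = 10/63.
Numerically: ≈ 0.15873.
(Since a = 21 > μ = 3.33333, the bound 10/63 is < 1 and informative.)

P[X ≥ 21] ≤ 10/63 ≈ 0.15873.


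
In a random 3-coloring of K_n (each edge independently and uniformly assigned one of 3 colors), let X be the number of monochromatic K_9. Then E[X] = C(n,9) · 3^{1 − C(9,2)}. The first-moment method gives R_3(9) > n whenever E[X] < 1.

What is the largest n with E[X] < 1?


We need C(n, 9) · 3^{1 − 36} < 1, i.e. C(n, 9) < 3^{36 − 1} = 50031545098999707.
Check values of n near the boundary:
  n = 300: C(300, 9) = 48052241692154700; 48052241692154700 < 50031545098999707? YES
  n = 301: C(301, 9) = 49533303936090975; 49533303936090975 < 50031545098999707? YES
  n = 302: C(302, 9) = 51054804739588650; 51054804739588650 < 50031545098999707? NO
  n = 303: C(303, 9) = 52617706925494425; 52617706925494425 < 50031545098999707? NO
The largest n with C(n, 9) < 50031545098999707 is n = 301 (where E[X] = 16511101312030325/16677181699666569 ≈ 0.9900415). Hence R_3(9) > 301, i.e. R_3(9) ≥ 302.

Largest n = 301; hence R_3(9) > 301.


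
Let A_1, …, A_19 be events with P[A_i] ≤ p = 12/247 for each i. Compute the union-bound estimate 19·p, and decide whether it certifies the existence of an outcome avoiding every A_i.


Union bound: P[∪_{i=1}^{19} A_i] ≤ Σ_i P[A_i] ≤ 19·p = 19·(12/247) = 12/13.
Numerically: 12/13 ≈ 0.9230769.
Is 12/13 < 1? YES.
Since P[∪ A_i] ≤ 12/13 < 1, the complement has P[∩ A_i^c] ≥ 1 − 12/13 = 1/13 > 0, so some outcome avoids every A_i.

19·p = 12/13 ≈ 0.9230769; existence CERTIFIED by the union bound.


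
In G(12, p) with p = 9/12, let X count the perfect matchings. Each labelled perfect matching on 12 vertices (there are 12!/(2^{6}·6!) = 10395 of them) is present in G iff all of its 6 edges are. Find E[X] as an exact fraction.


K_12 has 12!/(2^{6}·6!) = 10395 labelled perfect matchings.
For each such perfect matching H, let X_H = 1 if all 6 edges of H are present in G. Then P[X_H = 1] = p^{6} = (3/4)^{6} = 729/4096.
By linearity of expectation: E[X] = Σ_H E[X_H] = 10395 · p^{6} = 10395 · 729/4096 = 7577955/4096.
Numerically: E[X] ≈ 1850.09.

E[X] = 10395 · (3/4)^{6} = 7577955/4096 ≈ 1850.09.


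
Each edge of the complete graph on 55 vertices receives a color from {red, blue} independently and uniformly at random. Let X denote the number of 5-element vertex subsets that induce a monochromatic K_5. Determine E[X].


Let X = Σ_S X_S over the C(55, 5) = 3478761 subsets S of size 5, where X_S = 1 if the K_5 on S is monochromatic.
For a fixed S, the K_5 on S has C(5, 2) = 10 edges. P[all 10 edges red] = (1/2)^10, and likewise for blue, so P[monochromatic] = 2·(1/2)^10 = 2^{1 − 10} = 1/512.
By linearity of expectation: E[X] = C(55, 5) · 2^{1 − 10} = 3478761 · 1/512 = 3478761/512.
Numerically: E[X] ≈ 6794.45508.

E[X] = C(55,5)·2^(1−C(5,2)) = 3478761/512 ≈ 6794.45508.


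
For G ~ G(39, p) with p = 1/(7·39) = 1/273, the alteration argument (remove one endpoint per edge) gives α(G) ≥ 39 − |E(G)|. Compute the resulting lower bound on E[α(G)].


E[|E(G)|] = C(39, 2)·p = 741 · (1/273) = 19/7.
E[α(G)] ≥ n − E[|E(G)|] = 39 − 19/7 = 254/7.
Numerically: ≈ 36.28571.
(This is only a lower bound; the true E[α(G)] may be larger.)

E[α(G)] ≥ 254/7 ≈ 36.28571.


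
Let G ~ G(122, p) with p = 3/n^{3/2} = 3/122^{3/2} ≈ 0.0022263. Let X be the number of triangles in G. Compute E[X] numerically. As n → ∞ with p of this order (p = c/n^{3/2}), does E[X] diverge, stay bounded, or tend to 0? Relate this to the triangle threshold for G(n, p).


Number of potential triangles: C(122, 3) = 295240.
Each occurs with probability p³ ≈ (0.0022263)³ ≈ 1.1034293e-08.
By linearity: E[X] = C(122, 3)·p³ ≈ 295240 · 1.1034293e-08 ≈ 0.00326.
Since α = 3/2 > 1, p = c/n^{3/2} = o(1/n) is below the triangle threshold p ~ 1/n. Asymptotically E[X] ~ (c³/6)·n^{3(1−α)} = (3³/6)·n^{-1.5} → 0, so by Markov's inequality G has no triangles w.h.p.

E[X] ≈ 0.00326; in regime p = Θ(1/n^{3/2}) E[X] tends to 0 (below the triangle threshold p ~ 1/n).


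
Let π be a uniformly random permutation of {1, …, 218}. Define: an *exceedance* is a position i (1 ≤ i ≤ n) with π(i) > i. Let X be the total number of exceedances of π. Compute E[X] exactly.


Write X = Σ_{i=1}^{218} X_i, where X_i = 1_{π(i) > i}.
For each fixed i, π(i) is uniform over {1, …, 218} (marginal of a uniform permutation), so P[π(i) > i] = (n − i)/n. Summing: Σ_{i=1}^{218} (n − i)/n = (0 + 1 + … + 217)/218 = 218(218 − 1)/(2·218) = (218 − 1)/2.
Hence E[X] = Σ_{i=1}^{218} (218 − i)/218 = 217/2 ≈ 108.500000.

E[X] = 217/2 = 108.500000.


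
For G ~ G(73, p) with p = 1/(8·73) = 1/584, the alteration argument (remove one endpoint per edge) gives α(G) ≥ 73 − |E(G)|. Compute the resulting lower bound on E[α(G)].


E[|E(G)|] = C(73, 2)·p = 2628 · (1/584) = 9/2.
E[α(G)] ≥ n − E[|E(G)|] = 73 − 9/2 = 137/2.
Numerically: ≈ 68.500000.
(This is only a lower bound; the true E[α(G)] may be larger.)

E[α(G)] ≥ 137/2 ≈ 68.500000.


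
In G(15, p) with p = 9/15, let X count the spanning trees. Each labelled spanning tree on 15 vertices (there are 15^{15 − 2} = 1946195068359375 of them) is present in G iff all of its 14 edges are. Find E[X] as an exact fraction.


K_15 has 15^{15 − 2} = 1946195068359375 labelled spanning trees.
For each such spanning tree H, let X_H = 1 if all 14 edges of H are present in G. Then P[X_H = 1] = p^{14} = (3/5)^{14} = 4782969/6103515625.
By linearity of expectation: E[X] = Σ_H E[X_H] = 1946195068359375 · p^{14} = 1946195068359375 · 4782969/6103515625 = 7625597484987/5.
Numerically: E[X] ≈ 1.53e+12.

E[X] = 1946195068359375 · (3/5)^{14} = 7625597484987/5 ≈ 1.53e+12.


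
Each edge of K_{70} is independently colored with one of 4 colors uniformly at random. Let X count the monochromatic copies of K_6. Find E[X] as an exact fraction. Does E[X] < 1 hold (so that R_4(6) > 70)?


E[X] = C(70, 6) · 4^{1 − 15} = 131115985 · 4^{−14} = 131115985/268435456.
As a reduced fraction: E[X] = 131115985/268435456 ≈ 0.488445.
Is E[X] < 1? YES.
Since E[X] < 1, there exists a 4-coloring of K_{70} with no monochromatic K_6; hence R_4(6) > 70.

E[X] = 131115985/268435456 ≈ 0.488445; E[X] < 1, so R_4(6) > 70.


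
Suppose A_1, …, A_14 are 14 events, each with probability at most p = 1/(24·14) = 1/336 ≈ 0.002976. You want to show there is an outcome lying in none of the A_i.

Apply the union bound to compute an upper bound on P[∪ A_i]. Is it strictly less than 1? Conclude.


Union bound: P[∪_{i=1}^{14} A_i] ≤ Σ_i P[A_i] ≤ 14·p = 14·(1/336) = 1/24.
Numerically: 1/24 ≈ 0.041667.
Is 1/24 < 1? YES.
Since P[∪ A_i] ≤ 1/24 < 1, the complement has P[∩ A_i^c] ≥ 1 − 1/24 = 23/24 > 0, so some outcome avoids every A_i.

14·p = 1/24 ≈ 0.041667; existence CERTIFIED by the union bound.


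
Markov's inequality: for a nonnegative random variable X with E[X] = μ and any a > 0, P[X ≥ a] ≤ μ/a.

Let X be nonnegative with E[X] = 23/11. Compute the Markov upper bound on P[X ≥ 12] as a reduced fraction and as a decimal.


μ = E[X] = 23/11, a = 12.
Markov: P[X ≥ 12] ≤ μ/a = (23/11)/12 = 23/132.
Numerically: ≈ 0.1742.
(Since a = 12 > μ = 2.0909, the bound 23/132 is < 1 and informative.)

P[X ≥ 12] ≤ 23/132 ≈ 0.1742.


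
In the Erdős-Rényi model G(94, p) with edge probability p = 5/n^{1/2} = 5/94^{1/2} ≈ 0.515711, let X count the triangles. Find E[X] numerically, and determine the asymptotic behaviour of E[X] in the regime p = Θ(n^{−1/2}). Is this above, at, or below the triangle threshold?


Number of potential triangles: C(94, 3) = 134044.
Each occurs with probability p³ ≈ (0.515711)³ ≈ 1.37157081e-01.
By linearity: E[X] = C(94, 3)·p³ ≈ 134044 · 1.37157081e-01 ≈ 18385.083715.
Since α = 1/2 < 1, p = c/n^{1/2} ≫ 1/n is above the triangle threshold p ~ 1/n. Asymptotically E[X] ~ (c³/6)·n^{3(1−α)} = (5³/6)·n^{1.5} → ∞; triangles are abundant w.h.p.

E[X] ≈ 18385.083715; in regime p = Θ(1/n^{1/2}) E[X] diverges (above the triangle threshold p ~ 1/n).


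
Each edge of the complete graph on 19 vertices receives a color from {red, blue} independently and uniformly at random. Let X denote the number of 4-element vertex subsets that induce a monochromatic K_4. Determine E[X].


Let X = Σ_S X_S over the C(19, 4) = 3876 subsets S of size 4, where X_S = 1 if the K_4 on S is monochromatic.
For a fixed S, the K_4 on S has C(4, 2) = 6 edges. P[all 6 edges red] = (1/2)^6, and likewise for blue, so P[monochromatic] = 2·(1/2)^6 = 2^{1 − 6} = 1/32.
By linearity: E[X] = C(19, 4) · 2^{1 − 6} = 3876 · 1/32 = 969/8.
Numerically: E[X] ≈ 121.125000.

E[X] = C(19,4)·2^(1−C(4,2)) = 969/8 ≈ 121.125000.


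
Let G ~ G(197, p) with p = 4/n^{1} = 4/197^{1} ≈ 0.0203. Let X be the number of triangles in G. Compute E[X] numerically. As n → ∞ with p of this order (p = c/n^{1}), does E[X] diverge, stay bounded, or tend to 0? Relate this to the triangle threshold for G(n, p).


Number of potential triangles: C(197, 3) = 1254890.
Each occurs with probability p³ ≈ (0.0203)³ ≈ 8.37108e-06.
By linearity: E[X] = C(197, 3)·p³ ≈ 1254890 · 8.37108e-06 ≈ 10.505.
Here α = 1, so p = 4/n is exactly at the triangle threshold p ~ 1/n. Asymptotically E[X] → c³/6 = 4³/6 = 32/3 ≈ 10.667, a bounded constant. In this regime the triangle count is asymptotically Poisson(c³/6).

E[X] ≈ 10.505; in regime p = Θ(1/n^{1}) E[X] stays bounded (at the triangle threshold p ~ 1/n).


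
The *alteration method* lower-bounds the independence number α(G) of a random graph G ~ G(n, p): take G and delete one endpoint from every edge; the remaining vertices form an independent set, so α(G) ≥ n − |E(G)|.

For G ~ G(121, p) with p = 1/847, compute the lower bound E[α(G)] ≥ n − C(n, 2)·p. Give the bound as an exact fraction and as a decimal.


E[|E(G)|] = C(121, 2)·p = 7260 · (1/847) = 60/7.
E[α(G)] ≥ n − E[|E(G)|] = 121 − 60/7 = 787/7.
Numerically: ≈ 112.429.
(This is only a lower bound; the true E[α(G)] may be larger.)

E[α(G)] ≥ 787/7 ≈ 112.429.


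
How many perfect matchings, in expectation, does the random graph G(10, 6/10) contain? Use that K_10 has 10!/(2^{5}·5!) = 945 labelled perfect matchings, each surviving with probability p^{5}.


K_10 has 10!/(2^{5}·5!) = 945 labelled perfect matchings.
For each such perfect matching H, let X_H = 1 if all 5 edges of H are present in G. Then P[X_H = 1] = p^{5} = (3/5)^{5} = 243/3125.
Summing the indicators: E[X] = Σ_H E[X_H] = 945 · p^{5} = 945 · 243/3125 = 45927/625.
Numerically: E[X] ≈ 73.483.

E[X] = 945 · (3/5)^{5} = 45927/625 ≈ 73.483.


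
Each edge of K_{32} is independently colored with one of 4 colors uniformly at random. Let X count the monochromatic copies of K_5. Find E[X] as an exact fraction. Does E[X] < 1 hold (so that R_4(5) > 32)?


E[X] = C(32, 5) · 4^{1 − 10} = 201376 · 4^{−9} = 201376/262144.
As a reduced fraction: E[X] = 6293/8192 ≈ 0.768.
Is E[X] < 1? YES.
Since E[X] < 1, there exists a 4-coloring of K_{32} with no monochromatic K_5; hence R_4(5) > 32.

E[X] = 6293/8192 ≈ 0.768; E[X] < 1, so R_4(5) > 32.


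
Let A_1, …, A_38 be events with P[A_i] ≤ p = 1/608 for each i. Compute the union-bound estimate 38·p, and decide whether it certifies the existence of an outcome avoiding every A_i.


Union bound: P[∪_{i=1}^{38} A_i] ≤ Σ_i P[A_i] ≤ 38·p = 38·(1/608) = 1/16.
Numerically: 1/16 ≈ 0.0625.
Is 1/16 < 1? YES.
Since P[∪ A_i] ≤ 1/16 < 1, the complement has P[∩ A_i^c] ≥ 1 − 1/16 = 15/16 > 0, so some outcome avoids every A_i.

38·p = 1/16 ≈ 0.0625; existence CERTIFIED by the union bound.


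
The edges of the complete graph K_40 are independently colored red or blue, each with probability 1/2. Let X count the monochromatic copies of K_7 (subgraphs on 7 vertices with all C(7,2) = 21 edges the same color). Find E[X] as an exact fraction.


Let X = Σ_S X_S over the C(40, 7) = 18643560 subsets S of size 7, where X_S = 1 if the K_7 on S is monochromatic.
For a fixed S, the K_7 on S has C(7, 2) = 21 edges. P[all 21 edges red] = (1/2)^21, and likewise for blue, so P[monochromatic] = 2·(1/2)^21 = 2^{1 − 21} = 1/1048576.
Summing: E[X] = C(40, 7) · 2^{1 − 21} = 18643560 · 1/1048576 = 2330445/131072.
Numerically: E[X] ≈ 17.7799.

E[X] = C(40,7)·2^(1−C(7,2)) = 2330445/131072 ≈ 17.7799.


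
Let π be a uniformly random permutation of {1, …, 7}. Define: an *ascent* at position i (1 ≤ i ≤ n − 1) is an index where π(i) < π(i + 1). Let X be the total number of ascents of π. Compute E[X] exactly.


Write X = Σ X_I over i = 1, …, 6, with X_I the indicator of one ascent.
There are 6 indicators.
For each fixed i, the pair (π(i), π(i+1)) is a uniformly random ordered pair of distinct values from {1, …, 7}; by symmetry P[π(i) < π(i+1)] = 1/2.
By linearity: E[X] = 6 · (1/2) = (7 − 1) · (1/2) = 3 ≈ 3.0000.

E[X] = 3 = 3.0000.


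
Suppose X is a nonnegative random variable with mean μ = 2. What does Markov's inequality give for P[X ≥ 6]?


μ = E[X] = 2, a = 6.
Markov: P[X ≥ 6] ≤ μ/a = (2)/6 = 1/3.
Numerically: ≈ 0.333333.
(Since a = 6 > μ = 2.000000, the bound 1/3 is < 1 and informative.)

P[X ≥ 6] ≤ 1/3 ≈ 0.333333.


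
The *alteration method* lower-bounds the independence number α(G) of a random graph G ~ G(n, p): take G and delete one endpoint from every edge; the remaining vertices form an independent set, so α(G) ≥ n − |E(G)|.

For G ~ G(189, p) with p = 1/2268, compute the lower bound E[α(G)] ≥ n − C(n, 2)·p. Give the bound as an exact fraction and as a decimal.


E[|E(G)|] = C(189, 2)·p = 17766 · (1/2268) = 47/6.
E[α(G)] ≥ n − E[|E(G)|] = 189 − 47/6 = 1087/6.
Numerically: ≈ 181.1667.
(This is only a lower bound; the true E[α(G)] may be larger.)

E[α(G)] ≥ 1087/6 ≈ 181.1667.


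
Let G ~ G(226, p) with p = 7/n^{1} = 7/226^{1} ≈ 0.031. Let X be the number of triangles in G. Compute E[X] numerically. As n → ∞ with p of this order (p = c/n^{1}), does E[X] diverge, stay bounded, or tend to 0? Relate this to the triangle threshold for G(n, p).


Number of potential triangles: C(226, 3) = 1898400.
Each occurs with probability p³ ≈ (0.031)³ ≈ 2.97145e-05.
By linearity: E[X] = C(226, 3)·p³ ≈ 1898400 · 2.97145e-05 ≈ 56.410.
Here α = 1, so p = 7/n is exactly at the triangle threshold p ~ 1/n. Asymptotically E[X] → c³/6 = 7³/6 = 343/6 ≈ 57.167, a bounded constant. In this regime the triangle count is asymptotically Poisson(c³/6).

E[X] ≈ 56.410; in regime p = Θ(1/n^{1}) E[X] stays bounded (at the triangle threshold p ~ 1/n).


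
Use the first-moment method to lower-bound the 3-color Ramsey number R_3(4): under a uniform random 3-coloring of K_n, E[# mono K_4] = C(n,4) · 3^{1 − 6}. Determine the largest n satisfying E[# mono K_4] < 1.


We need C(n, 4) · 3^{1 − 6} < 1, i.e. C(n, 4) < 3^{6 − 1} = 243.
Check values of n near the boundary:
  n = 4: C(4, 4) = 1; 1 < 243? YES
  n = 5: C(5, 4) = 5; 5 < 243? YES
  n = 6: C(6, 4) = 15; 15 < 243? YES
  n = 7: C(7, 4) = 35; 35 < 243? YES
  n = 8: C(8, 4) = 70; 70 < 243? YES
  n = 9: C(9, 4) = 126; 126 < 243? YES
  n = 10: C(10, 4) = 210; 210 < 243? YES
  n = 11: C(11, 4) = 330; 330 < 243? NO
The largest n with C(n, 4) < 243 is n = 10 (where E[X] = 70/81 ≈ 0.864). Hence R_3(4) > 10, i.e. R_3(4) ≥ 11.

Largest n = 10; hence R_3(4) > 10.


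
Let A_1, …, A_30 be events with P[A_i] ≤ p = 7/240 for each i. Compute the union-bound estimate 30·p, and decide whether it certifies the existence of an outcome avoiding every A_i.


Union bound: P[∪_{i=1}^{30} A_i] ≤ Σ_i P[A_i] ≤ 30·p = 30·(7/240) = 7/8.
Numerically: 7/8 ≈ 0.875000.
Is 7/8 < 1? YES.
Since P[∪ A_i] ≤ 7/8 < 1, the complement has P[∩ A_i^c] ≥ 1 − 7/8 = 1/8 > 0, so some outcome avoids every A_i.

30·p = 7/8 ≈ 0.875000; existence CERTIFIED by the union bound.


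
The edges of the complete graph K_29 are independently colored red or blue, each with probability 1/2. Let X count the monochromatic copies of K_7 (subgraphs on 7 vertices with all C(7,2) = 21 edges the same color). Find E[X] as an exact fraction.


Let X = Σ_S X_S over the C(29, 7) = 1560780 subsets S of size 7, where X_S = 1 if the K_7 on S is monochromatic.
For a fixed S, the K_7 on S has C(7, 2) = 21 edges. P[all 21 edges red] = (1/2)^21, and likewise for blue, so P[monochromatic] = 2·(1/2)^21 = 2^{1 − 21} = 1/1048576.
By linearity of expectation: E[X] = C(29, 7) · 2^{1 − 21} = 1560780 · 1/1048576 = 390195/262144.
Numerically: E[X] ≈ 1.4885.

E[X] = C(29,7)·2^(1−C(7,2)) = 390195/262144 ≈ 1.4885.


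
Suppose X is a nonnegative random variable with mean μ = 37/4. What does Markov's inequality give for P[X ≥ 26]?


μ = E[X] = 37/4, a = 26.
Markov: P[X ≥ 26] ≤ μ/a = (37/4)/26 = 37/104.
Numerically: ≈ 0.3558.
(Since a = 26 > μ = 9.2500, the bound 37/104 is < 1 and informative.)

P[X ≥ 26] ≤ 37/104 ≈ 0.3558.


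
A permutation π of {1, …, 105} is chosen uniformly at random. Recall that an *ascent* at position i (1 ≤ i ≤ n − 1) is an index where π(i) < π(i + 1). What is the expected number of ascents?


Write X = Σ X_I over i = 1, …, 104, with X_I the indicator of one ascent.
There are 104 indicators.
For each fixed i, the pair (π(i), π(i+1)) is a uniformly random ordered pair of distinct values from {1, …, 105}; by symmetry P[π(i) < π(i+1)] = 1/2.
By linearity: E[X] = 104 · (1/2) = (105 − 1) · (1/2) = 52 ≈ 52.000.

E[X] = 52 = 52.000.


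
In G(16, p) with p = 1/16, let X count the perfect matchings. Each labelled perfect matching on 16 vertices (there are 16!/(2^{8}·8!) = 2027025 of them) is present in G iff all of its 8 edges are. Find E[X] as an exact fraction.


K_16 has 16!/(2^{8}·8!) = 2027025 labelled perfect matchings.
For each such perfect matching H, let X_H = 1 if all 8 edges of H are present in G. Then P[X_H = 1] = p^{8} = (1/16)^{8} = 1/4294967296.
By linearity of expectation: E[X] = Σ_H E[X_H] = 2027025 · p^{8} = 2027025 · 1/4294967296 = 2027025/4294967296.
Numerically: E[X] ≈ 0.000472.

E[X] = 2027025 · (1/16)^{8} = 2027025/4294967296 ≈ 0.000472.


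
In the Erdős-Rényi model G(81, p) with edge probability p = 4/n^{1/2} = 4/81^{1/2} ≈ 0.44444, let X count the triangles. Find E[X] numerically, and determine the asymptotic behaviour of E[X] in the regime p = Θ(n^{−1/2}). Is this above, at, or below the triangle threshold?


Number of potential triangles: C(81, 3) = 85320.
Each occurs with probability p³ ≈ (0.44444)³ ≈ 8.7791495e-02.
By linearity: E[X] = C(81, 3)·p³ ≈ 85320 · 8.7791495e-02 ≈ 7490.37037.
Since α = 1/2 < 1, p = c/n^{1/2} ≫ 1/n is above the triangle threshold p ~ 1/n. Asymptotically E[X] ~ (c³/6)·n^{3(1−α)} = (4³/6)·n^{1.5} → ∞; triangles are abundant w.h.p.

E[X] ≈ 7490.37037; in regime p = Θ(1/n^{1/2}) E[X] diverges (above the triangle threshold p ~ 1/n).


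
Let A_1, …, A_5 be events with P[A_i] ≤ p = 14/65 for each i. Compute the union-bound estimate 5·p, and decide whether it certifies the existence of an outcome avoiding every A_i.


Union bound: P[∪_{i=1}^{5} A_i] ≤ Σ_i P[A_i] ≤ 5·p = 5·(14/65) = 14/13.
Numerically: 14/13 ≈ 1.0769231.
Is 14/13 < 1? NO.
Since the bound 14/13 is ≥ 1, the union bound is uninformative here; it does NOT by itself certify existence.

5·p = 14/13 ≈ 1.0769231; existence NOT certified by the union bound.


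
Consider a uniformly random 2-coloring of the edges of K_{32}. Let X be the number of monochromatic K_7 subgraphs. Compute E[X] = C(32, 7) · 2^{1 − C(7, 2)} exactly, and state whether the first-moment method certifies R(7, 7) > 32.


E[X] = C(32, 7) · 2^{1 − 21} = 3365856 · 2^{−20} = 3365856/1048576.
As a reduced fraction: E[X] = 105183/32768 ≈ 3.210.
Is E[X] < 1? NO.
Since E[X] ≥ 1, the first-moment bound is inconclusive at n = 32; it does NOT by itself certify R(7, 7) > 32.

E[X] = 105183/32768 ≈ 3.210; E[X] ≥ 1; first-moment method inconclusive here.


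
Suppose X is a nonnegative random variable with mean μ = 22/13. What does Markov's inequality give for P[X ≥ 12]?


μ = E[X] = 22/13, a = 12.
Markov: P[X ≥ 12] ≤ μ/a = (22/13)/12 = 11/78.
Numerically: ≈ 0.1410.
(Since a = 12 > μ = 1.6923, the bound 11/78 is < 1 and informative.)

P[X ≥ 12] ≤ 11/78 ≈ 0.1410.


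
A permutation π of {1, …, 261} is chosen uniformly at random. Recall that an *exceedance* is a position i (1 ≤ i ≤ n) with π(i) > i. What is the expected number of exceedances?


Write X = Σ_{i=1}^{261} X_i, where X_i = 1_{π(i) > i}.
For each fixed i, π(i) is uniform over {1, …, 261} (marginal of a uniform permutation), so P[π(i) > i] = (n − i)/n. Summing: Σ_{i=1}^{261} (n − i)/n = (0 + 1 + … + 260)/261 = 261(261 − 1)/(2·261) = (261 − 1)/2.
Hence E[X] = Σ_{i=1}^{261} (261 − i)/261 = 130 ≈ 130.00000.

E[X] = 130 = 130.00000.


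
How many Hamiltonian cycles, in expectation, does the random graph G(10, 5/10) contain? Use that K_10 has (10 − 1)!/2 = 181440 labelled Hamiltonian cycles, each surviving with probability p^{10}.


K_10 has (10 − 1)!/2 = 181440 labelled Hamiltonian cycles.
For each such Hamiltonian cycle H, let X_H = 1 if all 10 edges of H are present in G. Then P[X_H = 1] = p^{10} = (1/2)^{10} = 1/1024.
By linearity of expectation: E[X] = Σ_H E[X_H] = 181440 · p^{10} = 181440 · 1/1024 = 2835/16.
Numerically: E[X] ≈ 177.2.

E[X] = 181440 · (1/2)^{10} = 2835/16 ≈ 177.2.


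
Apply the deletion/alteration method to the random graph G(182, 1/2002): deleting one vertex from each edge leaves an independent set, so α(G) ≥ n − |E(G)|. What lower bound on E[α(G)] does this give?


E[|E(G)|] = C(182, 2)·p = 16471 · (1/2002) = 181/22.
E[α(G)] ≥ n − E[|E(G)|] = 182 − 181/22 = 3823/22.
Numerically: ≈ 173.773.
(This is only a lower bound; the true E[α(G)] may be larger.)

E[α(G)] ≥ 3823/22 ≈ 173.773.


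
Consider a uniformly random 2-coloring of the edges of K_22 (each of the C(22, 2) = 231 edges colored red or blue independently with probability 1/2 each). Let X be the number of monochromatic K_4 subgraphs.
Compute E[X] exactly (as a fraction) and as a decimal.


Let X = Σ_S X_S over the C(22, 4) = 7315 subsets S of size 4, where X_S = 1 if the K_4 on S is monochromatic.
For a fixed S, the K_4 on S has C(4, 2) = 6 edges. P[all 6 edges red] = (1/2)^6, and likewise for blue, so P[monochromatic] = 2·(1/2)^6 = 2^{1 − 6} = 1/32.
Summing: E[X] = C(22, 4) · 2^{1 − 6} = 7315 · 1/32 = 7315/32.
Numerically: E[X] ≈ 228.593750.

E[X] = C(22,4)·2^(1−C(4,2)) = 7315/32 ≈ 228.593750.


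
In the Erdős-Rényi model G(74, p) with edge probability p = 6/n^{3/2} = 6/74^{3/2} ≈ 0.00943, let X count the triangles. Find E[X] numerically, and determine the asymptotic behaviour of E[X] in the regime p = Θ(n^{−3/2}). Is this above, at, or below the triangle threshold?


Number of potential triangles: C(74, 3) = 64824.
Each occurs with probability p³ ≈ (0.00943)³ ≈ 8.37358e-07.
By linearity: E[X] = C(74, 3)·p³ ≈ 64824 · 8.37358e-07 ≈ 0.054.
Since α = 3/2 > 1, p = c/n^{3/2} = o(1/n) is below the triangle threshold p ~ 1/n. Asymptotically E[X] ~ (c³/6)·n^{3(1−α)} = (6³/6)·n^{-1.5} → 0, so by Markov's inequality G has no triangles w.h.p.

E[X] ≈ 0.054; in regime p = Θ(1/n^{3/2}) E[X] tends to 0 (below the triangle threshold p ~ 1/n).


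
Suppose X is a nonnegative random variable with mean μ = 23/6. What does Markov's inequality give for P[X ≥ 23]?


μ = E[X] = 23/6, a = 23.
Markov: P[X ≥ 23] ≤ μ/a = (23/6)/23 = 1/6.
Numerically: ≈ 0.166667.
(Since a = 23 > μ = 3.833333, the bound 1/6 is < 1 and informative.)

P[X ≥ 23] ≤ 1/6 ≈ 0.166667.


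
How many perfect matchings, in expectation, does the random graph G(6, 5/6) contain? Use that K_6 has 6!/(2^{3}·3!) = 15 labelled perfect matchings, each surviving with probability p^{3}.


K_6 has 6!/(2^{3}·3!) = 15 labelled perfect matchings.
For each such perfect matching H, let X_H = 1 if all 3 edges of H are present in G. Then P[X_H = 1] = p^{3} = (5/6)^{3} = 125/216.
Summing the indicators: E[X] = Σ_H E[X_H] = 15 · p^{3} = 15 · 125/216 = 625/72.
Numerically: E[X] ≈ 8.68.

E[X] = 15 · (5/6)^{3} = 625/72 ≈ 8.68.


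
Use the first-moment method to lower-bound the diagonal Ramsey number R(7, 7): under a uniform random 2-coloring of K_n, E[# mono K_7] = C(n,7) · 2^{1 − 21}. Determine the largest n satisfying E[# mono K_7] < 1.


We need C(n, 7) · 2^{1 − 21} < 1, i.e. C(n, 7) < 2^{21 − 1} = 1048576.
Check values of n near the boundary:
  n = 22: C(22, 7) = 170544; 170544 < 1048576? YES
  n = 23: C(23, 7) = 245157; 245157 < 1048576? YES
  n = 24: C(24, 7) = 346104; 346104 < 1048576? YES
  n = 25: C(25, 7) = 480700; 480700 < 1048576? YES
  n = 26: C(26, 7) = 657800; 657800 < 1048576? YES
  n = 27: C(27, 7) = 888030; 888030 < 1048576? YES
  n = 28: C(28, 7) = 1184040; 1184040 < 1048576? NO
  n = 29: C(29, 7) = 1560780; 1560780 < 1048576? NO
  n = 30: C(30, 7) = 2035800; 2035800 < 1048576? NO
The largest n with C(n, 7) < 1048576 is n = 27 (where E[X] = 444015/524288 ≈ 0.8468914). Hence R(7, 7) > 27, i.e. R(7, 7) ≥ 28.

Largest n = 27; hence R(7, 7) > 27.


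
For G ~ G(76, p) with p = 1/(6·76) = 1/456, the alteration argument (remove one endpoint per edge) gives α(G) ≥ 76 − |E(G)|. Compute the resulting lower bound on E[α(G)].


E[|E(G)|] = C(76, 2)·p = 2850 · (1/456) = 25/4.
E[α(G)] ≥ n − E[|E(G)|] = 76 − 25/4 = 279/4.
Numerically: ≈ 69.750.
(This is only a lower bound; the true E[α(G)] may be larger.)

E[α(G)] ≥ 279/4 ≈ 69.750.


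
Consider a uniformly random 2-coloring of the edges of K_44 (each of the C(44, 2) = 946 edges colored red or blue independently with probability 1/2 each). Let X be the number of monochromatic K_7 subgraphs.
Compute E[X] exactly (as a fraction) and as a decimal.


Let X = Σ_S X_S over the C(44, 7) = 38320568 subsets S of size 7, where X_S = 1 if the K_7 on S is monochromatic.
For a fixed S, the K_7 on S has C(7, 2) = 21 edges. P[all 21 edges red] = (1/2)^21, and likewise for blue, so P[monochromatic] = 2·(1/2)^21 = 2^{1 − 21} = 1/1048576.
By linearity: E[X] = C(44, 7) · 2^{1 − 21} = 38320568 · 1/1048576 = 4790071/131072.
Numerically: E[X] ≈ 36.5453.

E[X] = C(44,7)·2^(1−C(7,2)) = 4790071/131072 ≈ 36.5453.


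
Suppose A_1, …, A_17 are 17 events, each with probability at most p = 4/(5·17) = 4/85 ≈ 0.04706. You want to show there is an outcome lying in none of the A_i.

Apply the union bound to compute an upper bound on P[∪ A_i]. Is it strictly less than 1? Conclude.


Union bound: P[∪_{i=1}^{17} A_i] ≤ Σ_i P[A_i] ≤ 17·p = 17·(4/85) = 4/5.
Numerically: 4/5 ≈ 0.80000.
Is 4/5 < 1? YES.
Since P[∪ A_i] ≤ 4/5 < 1, the complement has P[∩ A_i^c] ≥ 1 − 4/5 = 1/5 > 0, so some outcome avoids every A_i.

17·p = 4/5 ≈ 0.80000; existence CERTIFIED by the union bound.


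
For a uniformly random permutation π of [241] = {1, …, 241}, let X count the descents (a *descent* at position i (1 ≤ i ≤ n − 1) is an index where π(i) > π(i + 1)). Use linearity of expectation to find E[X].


Write X = Σ X_I over i = 1, …, 240, with X_I the indicator of one descent.
There are 240 indicators.
For each fixed i, the pair (π(i), π(i+1)) is a uniformly random ordered pair of distinct values from {1, …, 241}; by symmetry P[π(i) > π(i+1)] = 1/2.
By linearity: E[X] = 240 · (1/2) = (241 − 1) · (1/2) = 120 ≈ 120.000000.

E[X] = 120 = 120.000000.


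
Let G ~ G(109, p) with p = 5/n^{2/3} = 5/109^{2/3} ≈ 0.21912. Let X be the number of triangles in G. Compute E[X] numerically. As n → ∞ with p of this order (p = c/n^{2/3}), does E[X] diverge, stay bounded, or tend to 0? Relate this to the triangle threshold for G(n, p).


Number of potential triangles: C(109, 3) = 209934.
Each occurs with probability p³ ≈ (0.21912)³ ≈ 1.0521000e-02.
By linearity: E[X] = C(109, 3)·p³ ≈ 209934 · 1.0521000e-02 ≈ 2208.71560.
Since α = 2/3 < 1, p = c/n^{2/3} ≫ 1/n is above the triangle threshold p ~ 1/n. Asymptotically E[X] ~ (c³/6)·n^{3(1−α)} = (5³/6)·n^{1} → ∞; triangles are abundant w.h.p.

E[X] ≈ 2208.71560; in regime p = Θ(1/n^{2/3}) E[X] diverges (above the triangle threshold p ~ 1/n).


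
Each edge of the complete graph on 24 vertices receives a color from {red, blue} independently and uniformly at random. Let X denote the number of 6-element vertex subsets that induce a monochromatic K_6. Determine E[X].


Let X = Σ_S X_S over the C(24, 6) = 134596 subsets S of size 6, where X_S = 1 if the K_6 on S is monochromatic.
For a fixed S, the K_6 on S has C(6, 2) = 15 edges. P[all 15 edges red] = (1/2)^15, and likewise for blue, so P[monochromatic] = 2·(1/2)^15 = 2^{1 − 15} = 1/16384.
By linearity: E[X] = C(24, 6) · 2^{1 − 15} = 134596 · 1/16384 = 33649/4096.
Numerically: E[X] ≈ 8.21509.

E[X] = C(24,6)·2^(1−C(6,2)) = 33649/4096 ≈ 8.21509.


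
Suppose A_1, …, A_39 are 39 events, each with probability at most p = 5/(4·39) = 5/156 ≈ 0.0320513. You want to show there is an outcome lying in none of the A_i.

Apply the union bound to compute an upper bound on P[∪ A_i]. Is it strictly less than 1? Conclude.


Union bound: P[∪_{i=1}^{39} A_i] ≤ Σ_i P[A_i] ≤ 39·p = 39·(5/156) = 5/4.
Numerically: 5/4 ≈ 1.2500000.
Is 5/4 < 1? NO.
Since the bound 5/4 is ≥ 1, the union bound is uninformative here; it does NOT by itself certify existence.

39·p = 5/4 ≈ 1.2500000; existence NOT certified by the union bound.


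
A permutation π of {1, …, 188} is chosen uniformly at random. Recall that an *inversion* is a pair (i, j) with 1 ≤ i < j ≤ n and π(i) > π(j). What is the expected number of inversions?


Write X = Σ X_I over the C(188, 2) = 17578 pairs i < j, with X_I the indicator of one inversion.
There are 17578 indicators.
For each fixed pair i < j, the values π(i) and π(j) are two distinct elements of {1, …, 188} in uniformly random order; by symmetry P[π(i) > π(j)] = 1/2.
By linearity: E[X] = 17578 · (1/2) = C(188, 2) · (1/2) = 17578/2 = 8789 ≈ 8789.00000.

E[X] = 8789 = 8789.00000.
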